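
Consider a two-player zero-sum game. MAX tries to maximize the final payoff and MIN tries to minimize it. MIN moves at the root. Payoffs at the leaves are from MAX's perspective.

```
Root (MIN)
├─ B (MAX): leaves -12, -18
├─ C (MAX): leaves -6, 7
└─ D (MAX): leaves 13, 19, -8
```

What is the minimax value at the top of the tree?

-12

B (MAX): max(-12, -18) = -12
C (MAX): max(-6, 7) = 7
D (MAX): max(13, 19, -8) = 19
Root (MIN): min(-12, 7, 19) = -12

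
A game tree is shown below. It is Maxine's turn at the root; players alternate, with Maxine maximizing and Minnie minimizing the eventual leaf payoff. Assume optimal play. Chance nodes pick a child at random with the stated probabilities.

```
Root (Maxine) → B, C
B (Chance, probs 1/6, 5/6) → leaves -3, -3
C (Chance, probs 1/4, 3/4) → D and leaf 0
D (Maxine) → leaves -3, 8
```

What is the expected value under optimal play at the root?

2

B (Chance): 1/6·-3 + 5/6·-3 = -3
D (Maxine): max(-3, 8) = 8
C (Chance): 1/4·8 + 3/4·0 = 2
Root (Maxine): max(-3, 2) = 2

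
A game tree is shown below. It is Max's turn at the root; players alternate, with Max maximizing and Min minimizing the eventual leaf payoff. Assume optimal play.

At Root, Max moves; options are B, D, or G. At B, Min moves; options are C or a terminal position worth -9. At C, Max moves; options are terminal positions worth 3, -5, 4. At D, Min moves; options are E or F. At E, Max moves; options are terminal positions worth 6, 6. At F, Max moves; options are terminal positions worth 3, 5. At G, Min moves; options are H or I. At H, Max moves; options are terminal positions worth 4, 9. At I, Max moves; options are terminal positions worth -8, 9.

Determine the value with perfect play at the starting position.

C (Max): max(3, -5, 4) = 4
B (Min): min(4, -9) = -9
E (Max): max(6, 6) = 6
F (Max): max(3, 5) = 5
D (Min): min(6, 5) = 5
H (Max): max(4, 9) = 9
I (Max): max(-8, 9) = 9
G (Min): min(9, 9) = 9
Root (Max): max(-9, 5, 9) = 9

9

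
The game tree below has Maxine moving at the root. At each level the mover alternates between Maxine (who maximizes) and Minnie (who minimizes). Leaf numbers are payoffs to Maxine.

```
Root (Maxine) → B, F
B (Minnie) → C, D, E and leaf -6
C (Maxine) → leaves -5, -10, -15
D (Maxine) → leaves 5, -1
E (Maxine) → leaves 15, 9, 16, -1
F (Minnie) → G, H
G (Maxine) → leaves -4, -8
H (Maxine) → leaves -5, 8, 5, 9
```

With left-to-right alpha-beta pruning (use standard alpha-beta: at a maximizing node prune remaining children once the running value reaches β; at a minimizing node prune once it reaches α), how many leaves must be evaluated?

C [α=-∞,β=+∞]: v=-5
D [α=-∞,β=-5]: v=5 after child 1 ≥ β → β-cutoff, skip 1
E [α=-∞,β=-5]: v=15 after child 1 ≥ β → β-cutoff, skip 3
B [α=-∞,β=+∞]: v=-6
G [α=-6,β=+∞]: v=-4
H [α=-6,β=-4]: v=8 after child 2 ≥ β → β-cutoff, skip 2
F [α=-6,β=+∞]: v=-4
Root [α=-∞,β=+∞]: v=-4
Leaves evaluated: 10 of 16.

10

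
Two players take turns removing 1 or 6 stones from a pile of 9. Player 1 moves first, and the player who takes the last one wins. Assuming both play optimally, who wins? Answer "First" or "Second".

W/L table (W = player to move can force a win):
i:   0  1  2  3  4  5  6  7  8  9
     L  W  L  W  L  W  W  L  W  L
Position 9 is L, so the second player wins.

Second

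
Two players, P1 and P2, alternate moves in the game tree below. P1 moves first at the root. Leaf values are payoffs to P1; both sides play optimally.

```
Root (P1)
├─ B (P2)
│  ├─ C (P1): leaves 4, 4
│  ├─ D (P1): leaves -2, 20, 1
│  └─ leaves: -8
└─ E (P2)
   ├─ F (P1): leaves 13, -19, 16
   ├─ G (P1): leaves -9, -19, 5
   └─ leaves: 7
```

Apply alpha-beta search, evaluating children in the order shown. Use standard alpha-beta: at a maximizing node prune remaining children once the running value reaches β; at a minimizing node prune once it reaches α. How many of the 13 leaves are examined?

C [α=-∞,β=+∞]: v=4
D [α=-∞,β=4]: v=20 after child 2 ≥ β → β-cutoff, skip 1
B [α=-∞,β=+∞]: v=-8
F [α=-8,β=+∞]: v=16
G [α=-8,β=16]: v=5
E [α=-8,β=+∞]: v=5
Root [α=-∞,β=+∞]: v=5
Leaves evaluated: 12 of 13.

12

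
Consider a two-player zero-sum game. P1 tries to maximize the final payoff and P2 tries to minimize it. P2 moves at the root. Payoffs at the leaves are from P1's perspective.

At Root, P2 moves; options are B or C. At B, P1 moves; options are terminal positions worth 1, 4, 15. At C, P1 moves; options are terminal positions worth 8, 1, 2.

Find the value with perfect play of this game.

B (P1): max(1, 4, 15) = 15
C (P1): max(8, 1, 2) = 8
Root (P2): min(15, 8) = 8

8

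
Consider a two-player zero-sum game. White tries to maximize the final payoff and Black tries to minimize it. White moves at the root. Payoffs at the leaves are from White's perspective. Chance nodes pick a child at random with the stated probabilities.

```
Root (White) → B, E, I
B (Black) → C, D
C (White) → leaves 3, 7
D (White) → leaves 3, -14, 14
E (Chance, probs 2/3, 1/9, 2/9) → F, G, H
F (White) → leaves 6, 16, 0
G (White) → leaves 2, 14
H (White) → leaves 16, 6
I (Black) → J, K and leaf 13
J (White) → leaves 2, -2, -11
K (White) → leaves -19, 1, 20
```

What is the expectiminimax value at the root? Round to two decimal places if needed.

15.78

C (White): max(3, 7) = 7
D (White): max(3, -14, 14) = 14
B (Black): min(7, 14) = 7
F (White): max(6, 16, 0) = 16
G (White): max(2, 14) = 14
H (White): max(16, 6) = 16
E (Chance): 2/3·16 + 1/9·14 + 2/9·16 = 15.78
J (White): max(2, -2, -11) = 2
K (White): max(-19, 1, 20) = 20
I (Black): min(2, 20, 13) = 2
Root (White): max(7, 15.78, 2) = 15.78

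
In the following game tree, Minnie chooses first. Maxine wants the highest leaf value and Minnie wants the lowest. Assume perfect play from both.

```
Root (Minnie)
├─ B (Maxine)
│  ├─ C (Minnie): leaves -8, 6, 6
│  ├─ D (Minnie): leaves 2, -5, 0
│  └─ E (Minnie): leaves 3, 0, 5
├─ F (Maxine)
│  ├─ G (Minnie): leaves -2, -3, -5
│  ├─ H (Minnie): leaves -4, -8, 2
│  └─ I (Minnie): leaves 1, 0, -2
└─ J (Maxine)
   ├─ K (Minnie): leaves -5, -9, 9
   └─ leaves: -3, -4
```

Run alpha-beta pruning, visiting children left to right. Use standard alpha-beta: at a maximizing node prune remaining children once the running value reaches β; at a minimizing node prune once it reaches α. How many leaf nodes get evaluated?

C [α=-∞,β=+∞]: v=-8
D [α=-8,β=+∞]: v=-5
E [α=-5,β=+∞]: v=0
B [α=-∞,β=+∞]: v=0
G [α=-∞,β=0]: v=-5
H [α=-5,β=0]: v=-8 after child 2 ≤ α → α-cutoff, skip 1
I [α=-5,β=0]: v=-2
F [α=-∞,β=0]: v=-2
K [α=-∞,β=-2]: v=-9
J [α=-∞,β=-2]: v=-3
Root [α=-∞,β=+∞]: v=-3
Leaves evaluated: 22 of 23.

22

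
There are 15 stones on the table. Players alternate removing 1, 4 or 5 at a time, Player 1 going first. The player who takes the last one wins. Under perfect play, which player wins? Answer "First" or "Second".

Mark each pile size as W (mover wins) or L (mover loses):
i:   0  1  2  3  4  5  6  7  8  9 10 11 12 13 14 15
     L  W  L  W  W  W  W  W  L  W  L  W  W  W  W  W
Position 15 is W, so the first player wins.

First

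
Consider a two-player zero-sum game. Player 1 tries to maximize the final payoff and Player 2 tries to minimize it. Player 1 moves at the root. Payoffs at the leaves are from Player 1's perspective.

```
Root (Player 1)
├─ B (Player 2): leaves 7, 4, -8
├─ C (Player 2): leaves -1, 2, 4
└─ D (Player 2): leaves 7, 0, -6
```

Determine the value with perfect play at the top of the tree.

B (Player 2): min(7, 4, -8) = -8
C (Player 2): min(-1, 2, 4) = -1
D (Player 2): min(7, 0, -6) = -6
Root (Player 1): max(-8, -1, -6) = -1

-1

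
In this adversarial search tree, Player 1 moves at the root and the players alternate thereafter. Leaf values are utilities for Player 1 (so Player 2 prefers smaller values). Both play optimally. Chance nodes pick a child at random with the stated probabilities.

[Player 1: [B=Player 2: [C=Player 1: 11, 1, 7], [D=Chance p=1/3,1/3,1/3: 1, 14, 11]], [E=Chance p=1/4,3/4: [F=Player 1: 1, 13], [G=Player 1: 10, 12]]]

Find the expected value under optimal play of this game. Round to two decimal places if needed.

12.25

C (Player 1): max(11, 1, 7) = 11
D (Chance): 1/3·1 + 1/3·14 + 1/3·11 = 8.67
B (Player 2): min(11, 8.67) = 8.67
F (Player 1): max(1, 13) = 13
G (Player 1): max(10, 12) = 12
E (Chance): 1/4·13 + 3/4·12 = 12.25
Root (Player 1): max(8.67, 12.25) = 12.25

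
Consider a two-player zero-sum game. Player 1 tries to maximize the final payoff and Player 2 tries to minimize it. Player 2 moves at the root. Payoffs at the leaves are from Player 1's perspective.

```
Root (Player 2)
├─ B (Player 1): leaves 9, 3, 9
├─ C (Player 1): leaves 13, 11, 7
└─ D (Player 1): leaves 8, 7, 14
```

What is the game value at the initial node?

B (Player 1): max(9, 3, 9) = 9
C (Player 1): max(13, 11, 7) = 13
D (Player 1): max(8, 7, 14) = 14
Root (Player 2): min(9, 13, 14) = 9

9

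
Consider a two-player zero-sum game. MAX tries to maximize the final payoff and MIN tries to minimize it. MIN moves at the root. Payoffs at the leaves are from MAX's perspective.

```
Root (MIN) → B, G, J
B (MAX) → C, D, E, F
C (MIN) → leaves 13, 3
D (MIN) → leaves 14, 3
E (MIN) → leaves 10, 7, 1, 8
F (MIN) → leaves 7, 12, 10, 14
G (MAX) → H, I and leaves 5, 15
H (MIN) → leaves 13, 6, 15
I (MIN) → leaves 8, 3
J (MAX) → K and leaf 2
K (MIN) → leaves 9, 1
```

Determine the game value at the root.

2

C (MIN): min(13, 3) = 3
D (MIN): min(14, 3) = 3
E (MIN): min(10, 7, 1, 8) = 1
F (MIN): min(7, 12, 10, 14) = 7
B (MAX): max(3, 3, 1, 7) = 7
H (MIN): min(13, 6, 15) = 6
I (MIN): min(8, 3) = 3
G (MAX): max(6, 3, 5, 15) = 15
K (MIN): min(9, 1) = 1
J (MAX): max(1, 2) = 2
Root (MIN): min(7, 15, 2) = 2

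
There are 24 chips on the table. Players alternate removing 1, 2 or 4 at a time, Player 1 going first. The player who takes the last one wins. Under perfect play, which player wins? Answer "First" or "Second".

Second

Positions where the player to move wins (W) vs loses (L):
i:   0  1  2  3  4  5  6  7  8  9 10 11 12 13 14 15 16 17 18 19 20 21 22 23 24
     L  W  W  L  W  W  L  W  W  L  W  W  L  W  W  L  W  W  L  W  W  L  W  W  L
Position 24 is L, so the second player wins.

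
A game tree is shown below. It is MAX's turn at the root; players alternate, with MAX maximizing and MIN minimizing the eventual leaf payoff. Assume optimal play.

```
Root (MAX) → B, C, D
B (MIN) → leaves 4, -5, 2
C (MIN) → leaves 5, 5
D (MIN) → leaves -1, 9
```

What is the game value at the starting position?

B (MIN): min(4, -5, 2) = -5
C (MIN): min(5, 5) = 5
D (MIN): min(-1, 9) = -1
Root (MAX): max(-5, 5, -1) = 5

5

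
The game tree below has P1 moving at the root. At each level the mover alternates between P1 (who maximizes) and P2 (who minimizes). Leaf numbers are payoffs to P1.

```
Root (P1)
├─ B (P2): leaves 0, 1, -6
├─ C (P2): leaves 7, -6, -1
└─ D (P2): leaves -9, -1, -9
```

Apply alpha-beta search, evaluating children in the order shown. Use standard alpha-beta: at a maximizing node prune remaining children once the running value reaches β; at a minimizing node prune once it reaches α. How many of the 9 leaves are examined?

6

B [α=-∞,β=+∞]: v=-6
C [α=-6,β=+∞]: v=-6 after child 2 ≤ α → α-cutoff, skip 1
D [α=-6,β=+∞]: v=-9 after child 1 ≤ α → α-cutoff, skip 2
Root [α=-∞,β=+∞]: v=-6
Leaves evaluated: 6 of 9.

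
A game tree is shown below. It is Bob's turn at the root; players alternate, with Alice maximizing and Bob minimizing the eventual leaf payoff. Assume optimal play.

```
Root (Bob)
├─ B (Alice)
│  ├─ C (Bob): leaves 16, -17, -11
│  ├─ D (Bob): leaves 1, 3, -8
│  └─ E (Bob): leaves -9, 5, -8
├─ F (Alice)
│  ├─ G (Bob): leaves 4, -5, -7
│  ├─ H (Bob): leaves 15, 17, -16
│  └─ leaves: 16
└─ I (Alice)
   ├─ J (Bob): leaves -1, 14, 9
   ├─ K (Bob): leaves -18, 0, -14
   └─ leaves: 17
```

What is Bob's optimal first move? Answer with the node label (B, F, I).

B

C (Bob): min(16, -17, -11) = -17
D (Bob): min(1, 3, -8) = -8
E (Bob): min(-9, 5, -8) = -9
B (Alice): max(-17, -8, -9) = -8
G (Bob): min(4, -5, -7) = -7
H (Bob): min(15, 17, -16) = -16
F (Alice): max(-7, -16, 16) = 16
J (Bob): min(-1, 14, 9) = -1
K (Bob): min(-18, 0, -14) = -18
I (Alice): max(-1, -18, 17) = 17
Root (Bob): min(-8, 16, 17) = -8
Bob picks the child with the lowest value: B (value -8).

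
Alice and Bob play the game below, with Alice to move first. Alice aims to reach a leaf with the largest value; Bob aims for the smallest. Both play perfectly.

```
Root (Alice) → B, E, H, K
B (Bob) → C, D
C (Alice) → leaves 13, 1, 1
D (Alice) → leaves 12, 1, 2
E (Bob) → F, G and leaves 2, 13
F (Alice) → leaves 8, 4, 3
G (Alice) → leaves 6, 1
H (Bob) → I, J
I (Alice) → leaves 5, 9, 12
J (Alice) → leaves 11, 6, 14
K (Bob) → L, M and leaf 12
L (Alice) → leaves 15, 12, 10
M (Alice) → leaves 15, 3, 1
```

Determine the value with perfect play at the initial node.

C (Alice): max(13, 1, 1) = 13
D (Alice): max(12, 1, 2) = 12
B (Bob): min(13, 12) = 12
F (Alice): max(8, 4, 3) = 8
G (Alice): max(6, 1) = 6
E (Bob): min(8, 6, 2, 13) = 2
I (Alice): max(5, 9, 12) = 12
J (Alice): max(11, 6, 14) = 14
H (Bob): min(12, 14) = 12
L (Alice): max(15, 12, 10) = 15
M (Alice): max(15, 3, 1) = 15
K (Bob): min(15, 15, 12) = 12
Root (Alice): max(12, 2, 12, 12) = 12

12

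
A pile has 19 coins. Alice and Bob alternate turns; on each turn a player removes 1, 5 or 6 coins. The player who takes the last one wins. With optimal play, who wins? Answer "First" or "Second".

i:   0  1  2  3  4  5  6  7  8  9 10 11 12 13 14 15 16 17 18 19
     L  W  L  W  L  W  W  W  W  W  W  L  W  L  W  L  W  W  W  W
Position 19 is W, so the first player wins.

First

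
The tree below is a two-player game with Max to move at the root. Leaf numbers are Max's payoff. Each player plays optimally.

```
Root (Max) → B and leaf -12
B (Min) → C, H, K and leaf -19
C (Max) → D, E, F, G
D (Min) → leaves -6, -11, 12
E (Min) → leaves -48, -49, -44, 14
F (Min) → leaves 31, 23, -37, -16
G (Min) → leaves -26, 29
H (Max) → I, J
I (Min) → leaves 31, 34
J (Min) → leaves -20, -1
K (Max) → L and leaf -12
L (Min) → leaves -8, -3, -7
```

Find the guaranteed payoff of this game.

-12

D (Min): min(-6, -11, 12) = -11
E (Min): min(-48, -49, -44, 14) = -49
F (Min): min(31, 23, -37, -16) = -37
G (Min): min(-26, 29) = -26
C (Max): max(-11, -49, -37, -26) = -11
I (Min): min(31, 34) = 31
J (Min): min(-20, -1) = -20
H (Max): max(31, -20) = 31
L (Min): min(-8, -3, -7) = -8
K (Max): max(-8, -12) = -8
B (Min): min(-11, 31, -8, -19) = -19
Root (Max): max(-19, -12) = -12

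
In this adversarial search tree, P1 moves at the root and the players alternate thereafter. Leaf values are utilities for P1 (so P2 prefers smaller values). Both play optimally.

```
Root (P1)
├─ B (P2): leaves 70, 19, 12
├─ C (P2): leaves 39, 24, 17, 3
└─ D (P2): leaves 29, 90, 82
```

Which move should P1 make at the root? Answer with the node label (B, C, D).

B (P2): min(70, 19, 12) = 12
C (P2): min(39, 24, 17, 3) = 3
D (P2): min(29, 90, 82) = 29
Root (P1): max(12, 3, 29) = 29
P1 picks the child with the highest value: D (value 29).

D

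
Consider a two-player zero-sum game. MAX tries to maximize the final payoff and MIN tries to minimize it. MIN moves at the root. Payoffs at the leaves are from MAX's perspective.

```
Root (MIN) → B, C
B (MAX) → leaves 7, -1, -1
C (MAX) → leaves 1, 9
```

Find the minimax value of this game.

B (MAX): max(7, -1, -1) = 7
C (MAX): max(1, 9) = 9
Root (MIN): min(7, 9) = 7

7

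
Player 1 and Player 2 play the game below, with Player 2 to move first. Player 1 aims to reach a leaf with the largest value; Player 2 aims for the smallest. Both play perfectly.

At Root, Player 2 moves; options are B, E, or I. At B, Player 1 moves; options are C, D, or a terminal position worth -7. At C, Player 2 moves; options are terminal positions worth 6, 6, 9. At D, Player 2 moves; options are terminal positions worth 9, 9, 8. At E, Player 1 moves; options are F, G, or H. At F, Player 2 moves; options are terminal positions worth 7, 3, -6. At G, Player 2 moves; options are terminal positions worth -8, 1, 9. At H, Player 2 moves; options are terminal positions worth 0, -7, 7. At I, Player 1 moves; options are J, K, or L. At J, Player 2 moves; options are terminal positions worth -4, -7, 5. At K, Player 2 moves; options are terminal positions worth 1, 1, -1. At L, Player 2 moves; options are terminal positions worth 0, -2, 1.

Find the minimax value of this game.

C (Player 2): min(6, 6, 9) = 6
D (Player 2): min(9, 9, 8) = 8
B (Player 1): max(6, 8, -7) = 8
F (Player 2): min(7, 3, -6) = -6
G (Player 2): min(-8, 1, 9) = -8
H (Player 2): min(0, -7, 7) = -7
E (Player 1): max(-6, -8, -7) = -6
J (Player 2): min(-4, -7, 5) = -7
K (Player 2): min(1, 1, -1) = -1
L (Player 2): min(0, -2, 1) = -2
I (Player 1): max(-7, -1, -2) = -1
Root (Player 2): min(8, -6, -1) = -6

-6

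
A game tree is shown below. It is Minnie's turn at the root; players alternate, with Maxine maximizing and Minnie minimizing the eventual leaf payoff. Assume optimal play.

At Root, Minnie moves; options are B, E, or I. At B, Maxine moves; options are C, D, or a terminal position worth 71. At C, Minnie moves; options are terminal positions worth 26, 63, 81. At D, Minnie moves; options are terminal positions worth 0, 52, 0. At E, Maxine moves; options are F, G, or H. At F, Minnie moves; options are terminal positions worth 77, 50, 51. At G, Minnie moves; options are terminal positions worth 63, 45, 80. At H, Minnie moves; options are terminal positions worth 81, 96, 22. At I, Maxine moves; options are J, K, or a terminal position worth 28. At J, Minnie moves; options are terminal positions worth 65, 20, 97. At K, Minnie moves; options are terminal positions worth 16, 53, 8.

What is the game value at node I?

J: min(65, 20, 97) = 20
K: min(16, 53, 8) = 8
I: max(20, 8, 28) = 28

28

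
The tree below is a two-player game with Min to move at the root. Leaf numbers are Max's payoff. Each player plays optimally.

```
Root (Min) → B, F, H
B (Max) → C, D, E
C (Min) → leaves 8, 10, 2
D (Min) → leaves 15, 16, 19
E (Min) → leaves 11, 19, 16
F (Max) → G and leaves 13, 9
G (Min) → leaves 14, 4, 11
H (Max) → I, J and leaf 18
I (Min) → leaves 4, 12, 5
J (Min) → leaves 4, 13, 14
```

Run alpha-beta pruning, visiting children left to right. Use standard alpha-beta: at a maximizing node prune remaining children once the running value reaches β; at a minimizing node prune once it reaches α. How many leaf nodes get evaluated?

C [α=-∞,β=+∞]: v=2
D [α=2,β=+∞]: v=15
E [α=15,β=+∞]: v=11 after child 1 ≤ α → α-cutoff, skip 2
B [α=-∞,β=+∞]: v=15
G [α=-∞,β=15]: v=4
F [α=-∞,β=15]: v=13
I [α=-∞,β=13]: v=4
J [α=4,β=13]: v=4 after child 1 ≤ α → α-cutoff, skip 2
H [α=-∞,β=13]: v=18
Root [α=-∞,β=+∞]: v=13
Leaves evaluated: 17 of 21.

17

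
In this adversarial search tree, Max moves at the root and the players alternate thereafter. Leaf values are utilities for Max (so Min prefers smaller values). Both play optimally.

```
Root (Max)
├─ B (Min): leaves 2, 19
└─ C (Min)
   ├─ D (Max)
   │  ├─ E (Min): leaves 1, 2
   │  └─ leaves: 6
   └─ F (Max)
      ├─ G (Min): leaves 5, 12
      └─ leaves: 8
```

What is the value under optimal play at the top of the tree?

6

B (Min): min(2, 19) = 2
E (Min): min(1, 2) = 1
D (Max): max(1, 6) = 6
G (Min): min(5, 12) = 5
F (Max): max(5, 8) = 8
C (Min): min(6, 8) = 6
Root (Max): max(2, 6) = 6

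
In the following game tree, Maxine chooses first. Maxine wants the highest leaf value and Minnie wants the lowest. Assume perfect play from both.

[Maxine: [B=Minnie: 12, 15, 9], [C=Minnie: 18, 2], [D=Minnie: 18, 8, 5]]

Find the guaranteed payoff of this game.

9

B (Minnie): min(12, 15, 9) = 9
C (Minnie): min(18, 2) = 2
D (Minnie): min(18, 8, 5) = 5
Root (Maxine): max(9, 2, 5) = 9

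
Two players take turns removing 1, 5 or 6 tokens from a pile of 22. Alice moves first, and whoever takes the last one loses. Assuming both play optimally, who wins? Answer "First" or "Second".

Compute winning (W) and losing (L) positions by backward induction:
i:   0  1  2  3  4  5  6  7  8  9 10 11 12 13 14 15 16 17 18 19 20 21 22
     W  L  W  L  W  L  W  W  W  W  W  W  L  W  L  W  L  W  W  W  W  W  W
Position 22 is W, so the first player wins.

First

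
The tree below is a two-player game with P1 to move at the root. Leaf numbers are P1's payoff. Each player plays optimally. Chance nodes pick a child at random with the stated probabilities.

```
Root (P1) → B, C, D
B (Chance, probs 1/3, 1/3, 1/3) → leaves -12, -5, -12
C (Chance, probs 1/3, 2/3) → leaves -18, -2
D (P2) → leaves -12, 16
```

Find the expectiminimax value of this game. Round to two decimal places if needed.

-7.33

B (Chance): 1/3·-12 + 1/3·-5 + 1/3·-12 = -9.67
C (Chance): 1/3·-18 + 2/3·-2 = -7.33
D (P2): min(-12, 16) = -12
Root (P1): max(-9.67, -7.33, -12) = -7.33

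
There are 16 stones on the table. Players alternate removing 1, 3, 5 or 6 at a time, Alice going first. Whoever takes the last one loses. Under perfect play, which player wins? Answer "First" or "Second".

Mark each pile size as W (mover wins) or L (mover loses):
i:   0  1  2  3  4  5  6  7  8  9 10 11 12 13 14 15 16
     W  L  W  L  W  L  W  W  W  W  W  W  L  W  L  W  L
Position 16 is L, so the second player wins.

Second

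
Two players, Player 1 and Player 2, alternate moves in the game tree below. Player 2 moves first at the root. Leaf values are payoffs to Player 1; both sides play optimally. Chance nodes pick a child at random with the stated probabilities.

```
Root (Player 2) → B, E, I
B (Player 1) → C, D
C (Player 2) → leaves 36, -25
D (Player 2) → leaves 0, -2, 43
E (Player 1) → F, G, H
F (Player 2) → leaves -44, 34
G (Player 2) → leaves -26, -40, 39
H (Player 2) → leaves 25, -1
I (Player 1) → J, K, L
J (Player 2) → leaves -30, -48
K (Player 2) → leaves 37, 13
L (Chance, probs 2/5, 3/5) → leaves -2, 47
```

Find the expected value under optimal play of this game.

C (Player 2): min(36, -25) = -25
D (Player 2): min(0, -2, 43) = -2
B (Player 1): max(-25, -2) = -2
F (Player 2): min(-44, 34) = -44
G (Player 2): min(-26, -40, 39) = -40
H (Player 2): min(25, -1) = -1
E (Player 1): max(-44, -40, -1) = -1
J (Player 2): min(-30, -48) = -48
K (Player 2): min(37, 13) = 13
L (Chance): 2/5·-2 + 3/5·47 = 27.4
I (Player 1): max(-48, 13, 27.4) = 27.4
Root (Player 2): min(-2, -1, 27.4) = -2

-2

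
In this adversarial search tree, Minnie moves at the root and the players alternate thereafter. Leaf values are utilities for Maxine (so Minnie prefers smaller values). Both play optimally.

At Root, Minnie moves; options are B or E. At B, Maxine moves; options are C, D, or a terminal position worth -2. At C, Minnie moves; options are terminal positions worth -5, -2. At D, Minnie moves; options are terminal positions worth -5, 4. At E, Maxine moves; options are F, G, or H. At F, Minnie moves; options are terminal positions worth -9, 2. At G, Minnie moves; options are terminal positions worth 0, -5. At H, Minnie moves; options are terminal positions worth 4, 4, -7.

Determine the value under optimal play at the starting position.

-5

C (Minnie): min(-5, -2) = -5
D (Minnie): min(-5, 4) = -5
B (Maxine): max(-5, -5, -2) = -2
F (Minnie): min(-9, 2) = -9
G (Minnie): min(0, -5) = -5
H (Minnie): min(4, 4, -7) = -7
E (Maxine): max(-9, -5, -7) = -5
Root (Minnie): min(-2, -5) = -5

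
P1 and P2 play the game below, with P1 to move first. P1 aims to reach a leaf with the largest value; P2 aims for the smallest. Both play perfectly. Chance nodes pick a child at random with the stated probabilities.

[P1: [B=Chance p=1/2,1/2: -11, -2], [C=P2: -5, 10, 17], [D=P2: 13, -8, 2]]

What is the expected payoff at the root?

B (Chance): 1/2·-11 + 1/2·-2 = -6.5
C (P2): min(-5, 10, 17) = -5
D (P2): min(13, -8, 2) = -8
Root (P1): max(-6.5, -5, -8) = -5

-5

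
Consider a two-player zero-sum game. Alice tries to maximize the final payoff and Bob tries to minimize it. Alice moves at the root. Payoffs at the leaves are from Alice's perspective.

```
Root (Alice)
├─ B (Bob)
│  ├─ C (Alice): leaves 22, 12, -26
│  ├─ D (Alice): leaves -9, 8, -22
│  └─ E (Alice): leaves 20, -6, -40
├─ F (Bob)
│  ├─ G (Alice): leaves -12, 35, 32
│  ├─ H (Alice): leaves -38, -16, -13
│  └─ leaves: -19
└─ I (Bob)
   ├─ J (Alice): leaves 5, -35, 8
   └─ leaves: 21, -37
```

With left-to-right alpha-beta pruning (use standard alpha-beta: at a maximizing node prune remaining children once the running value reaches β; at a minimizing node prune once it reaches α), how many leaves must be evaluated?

16

C [α=-∞,β=+∞]: v=22
D [α=-∞,β=22]: v=8
E [α=-∞,β=8]: v=20 after child 1 ≥ β → β-cutoff, skip 2
B [α=-∞,β=+∞]: v=8
G [α=8,β=+∞]: v=35
H [α=8,β=35]: v=-13
F [α=8,β=+∞]: v=-13 after child 2 ≤ α → α-cutoff, skip 1
J [α=8,β=+∞]: v=8
I [α=8,β=+∞]: v=8 after child 1 ≤ α → α-cutoff, skip 2
Root [α=-∞,β=+∞]: v=8
Leaves evaluated: 16 of 21.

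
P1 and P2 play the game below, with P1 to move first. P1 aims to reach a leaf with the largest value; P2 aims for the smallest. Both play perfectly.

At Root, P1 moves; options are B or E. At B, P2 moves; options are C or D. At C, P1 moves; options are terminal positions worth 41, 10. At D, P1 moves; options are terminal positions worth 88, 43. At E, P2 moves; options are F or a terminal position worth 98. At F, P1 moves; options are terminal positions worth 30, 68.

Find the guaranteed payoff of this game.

68

C (P1): max(41, 10) = 41
D (P1): max(88, 43) = 88
B (P2): min(41, 88) = 41
F (P1): max(30, 68) = 68
E (P2): min(68, 98) = 68
Root (P1): max(41, 68) = 68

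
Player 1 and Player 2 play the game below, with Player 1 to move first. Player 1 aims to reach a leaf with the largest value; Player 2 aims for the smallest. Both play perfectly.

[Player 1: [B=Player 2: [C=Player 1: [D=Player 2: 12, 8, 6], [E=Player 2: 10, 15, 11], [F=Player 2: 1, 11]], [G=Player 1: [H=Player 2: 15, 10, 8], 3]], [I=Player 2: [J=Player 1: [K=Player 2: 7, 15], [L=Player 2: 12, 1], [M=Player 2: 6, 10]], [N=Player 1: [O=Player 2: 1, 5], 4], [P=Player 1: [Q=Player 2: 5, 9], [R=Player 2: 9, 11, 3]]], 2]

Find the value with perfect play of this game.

8

D (Player 2): min(12, 8, 6) = 6
E (Player 2): min(10, 15, 11) = 10
F (Player 2): min(1, 11) = 1
C (Player 1): max(6, 10, 1) = 10
H (Player 2): min(15, 10, 8) = 8
G (Player 1): max(8, 3) = 8
B (Player 2): min(10, 8) = 8
K (Player 2): min(7, 15) = 7
L (Player 2): min(12, 1) = 1
M (Player 2): min(6, 10) = 6
J (Player 1): max(7, 1, 6) = 7
O (Player 2): min(1, 5) = 1
N (Player 1): max(1, 4) = 4
Q (Player 2): min(5, 9) = 5
R (Player 2): min(9, 11, 3) = 3
P (Player 1): max(5, 3) = 5
I (Player 2): min(7, 4, 5) = 4
Root (Player 1): max(8, 4, 2) = 8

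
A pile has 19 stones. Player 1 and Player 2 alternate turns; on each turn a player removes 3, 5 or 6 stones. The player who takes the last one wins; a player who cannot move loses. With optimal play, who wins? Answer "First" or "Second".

Mark each pile size as W (mover wins) or L (mover loses):
i:   0  1  2  3  4  5  6  7  8  9 10 11 12 13 14 15 16 17 18 19
     L  L  L  W  W  W  W  W  W  L  L  L  W  W  W  W  W  W  L  L
Position 19 is L, so the second player wins.

Second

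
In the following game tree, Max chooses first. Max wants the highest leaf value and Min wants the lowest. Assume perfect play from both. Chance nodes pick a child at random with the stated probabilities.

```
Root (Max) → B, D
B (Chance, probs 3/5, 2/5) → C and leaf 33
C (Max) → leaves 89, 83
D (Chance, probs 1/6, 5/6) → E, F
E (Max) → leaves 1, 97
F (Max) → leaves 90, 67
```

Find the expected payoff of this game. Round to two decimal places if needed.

C (Max): max(89, 83) = 89
B (Chance): 3/5·89 + 2/5·33 = 66.6
E (Max): max(1, 97) = 97
F (Max): max(90, 67) = 90
D (Chance): 1/6·97 + 5/6·90 = 91.17
Root (Max): max(66.6, 91.17) = 91.17

91.17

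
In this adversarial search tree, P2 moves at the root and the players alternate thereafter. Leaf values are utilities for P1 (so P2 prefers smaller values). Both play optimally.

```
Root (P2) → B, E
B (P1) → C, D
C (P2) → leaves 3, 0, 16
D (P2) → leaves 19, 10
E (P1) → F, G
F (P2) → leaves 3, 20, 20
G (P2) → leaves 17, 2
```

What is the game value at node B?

C: min(3, 0, 16) = 0
D: min(19, 10) = 10
B: max(0, 10) = 10

10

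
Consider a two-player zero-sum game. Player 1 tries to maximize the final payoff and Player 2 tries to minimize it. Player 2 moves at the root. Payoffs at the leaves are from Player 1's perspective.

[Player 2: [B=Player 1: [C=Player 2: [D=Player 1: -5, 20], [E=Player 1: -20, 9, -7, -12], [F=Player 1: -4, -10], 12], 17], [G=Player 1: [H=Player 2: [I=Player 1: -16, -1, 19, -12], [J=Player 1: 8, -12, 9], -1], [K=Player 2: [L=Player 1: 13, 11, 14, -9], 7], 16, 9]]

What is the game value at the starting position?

D (Player 1): max(-5, 20) = 20
E (Player 1): max(-20, 9, -7, -12) = 9
F (Player 1): max(-4, -10) = -4
C (Player 2): min(20, 9, -4, 12) = -4
B (Player 1): max(-4, 17) = 17
I (Player 1): max(-16, -1, 19, -12) = 19
J (Player 1): max(8, -12, 9) = 9
H (Player 2): min(19, 9, -1) = -1
L (Player 1): max(13, 11, 14, -9) = 14
K (Player 2): min(14, 7) = 7
G (Player 1): max(-1, 7, 16, 9) = 16
Root (Player 2): min(17, 16) = 16

16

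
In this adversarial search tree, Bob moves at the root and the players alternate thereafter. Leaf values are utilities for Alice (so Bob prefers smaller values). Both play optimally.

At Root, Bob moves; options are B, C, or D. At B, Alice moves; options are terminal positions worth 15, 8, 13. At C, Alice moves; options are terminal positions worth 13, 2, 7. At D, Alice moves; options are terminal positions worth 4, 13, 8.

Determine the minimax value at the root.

13

B (Alice): max(15, 8, 13) = 15
C (Alice): max(13, 2, 7) = 13
D (Alice): max(4, 13, 8) = 13
Root (Bob): min(15, 13, 13) = 13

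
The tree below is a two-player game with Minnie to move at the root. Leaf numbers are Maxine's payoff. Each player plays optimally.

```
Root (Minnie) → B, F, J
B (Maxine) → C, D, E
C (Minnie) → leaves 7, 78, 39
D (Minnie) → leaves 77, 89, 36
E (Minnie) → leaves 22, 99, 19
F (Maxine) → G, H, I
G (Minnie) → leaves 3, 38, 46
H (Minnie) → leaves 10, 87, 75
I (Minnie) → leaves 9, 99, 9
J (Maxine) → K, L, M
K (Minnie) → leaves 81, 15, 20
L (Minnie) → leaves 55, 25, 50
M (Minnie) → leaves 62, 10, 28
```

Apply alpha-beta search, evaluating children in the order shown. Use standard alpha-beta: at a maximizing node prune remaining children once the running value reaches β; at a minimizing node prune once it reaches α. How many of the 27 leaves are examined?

C [α=-∞,β=+∞]: v=7
D [α=7,β=+∞]: v=36
E [α=36,β=+∞]: v=22 after child 1 ≤ α → α-cutoff, skip 2
B [α=-∞,β=+∞]: v=36
G [α=-∞,β=36]: v=3
H [α=3,β=36]: v=10
I [α=10,β=36]: v=9 after child 1 ≤ α → α-cutoff, skip 2
F [α=-∞,β=36]: v=10
K [α=-∞,β=10]: v=15
J [α=-∞,β=10]: v=15 after child 1 ≥ β → β-cutoff, skip 2
Root [α=-∞,β=+∞]: v=10
Leaves evaluated: 17 of 27.

17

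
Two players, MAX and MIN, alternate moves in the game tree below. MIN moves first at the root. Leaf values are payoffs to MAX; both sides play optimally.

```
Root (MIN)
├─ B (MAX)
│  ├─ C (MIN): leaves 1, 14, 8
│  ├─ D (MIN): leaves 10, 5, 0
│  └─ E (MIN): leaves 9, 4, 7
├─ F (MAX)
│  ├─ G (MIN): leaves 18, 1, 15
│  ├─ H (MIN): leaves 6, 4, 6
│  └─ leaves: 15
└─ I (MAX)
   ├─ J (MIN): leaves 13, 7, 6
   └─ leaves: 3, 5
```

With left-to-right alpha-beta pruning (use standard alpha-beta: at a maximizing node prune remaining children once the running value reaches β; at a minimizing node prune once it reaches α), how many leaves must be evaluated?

18

C [α=-∞,β=+∞]: v=1
D [α=1,β=+∞]: v=0
E [α=1,β=+∞]: v=4
B [α=-∞,β=+∞]: v=4
G [α=-∞,β=4]: v=1
H [α=1,β=4]: v=4
F [α=-∞,β=4]: v=4 after child 2 ≥ β → β-cutoff, skip 1
J [α=-∞,β=4]: v=6
I [α=-∞,β=4]: v=6 after child 1 ≥ β → β-cutoff, skip 2
Root [α=-∞,β=+∞]: v=4
Leaves evaluated: 18 of 21.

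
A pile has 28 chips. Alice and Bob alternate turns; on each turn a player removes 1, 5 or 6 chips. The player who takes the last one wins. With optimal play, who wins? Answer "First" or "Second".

Compute winning (W) and losing (L) positions by backward induction:
i:   0  1  2  3  4  5  6  7  8  9 10 11 12 13 14 15 16 17 18 19 20 21 22 23 24 25 26 27 28
     L  W  L  W  L  W  W  W  W  W  W  L  W  L  W  L  W  W  W  W  W  W  L  W  L  W  L  W  W
Position 28 is W, so the first player wins.

First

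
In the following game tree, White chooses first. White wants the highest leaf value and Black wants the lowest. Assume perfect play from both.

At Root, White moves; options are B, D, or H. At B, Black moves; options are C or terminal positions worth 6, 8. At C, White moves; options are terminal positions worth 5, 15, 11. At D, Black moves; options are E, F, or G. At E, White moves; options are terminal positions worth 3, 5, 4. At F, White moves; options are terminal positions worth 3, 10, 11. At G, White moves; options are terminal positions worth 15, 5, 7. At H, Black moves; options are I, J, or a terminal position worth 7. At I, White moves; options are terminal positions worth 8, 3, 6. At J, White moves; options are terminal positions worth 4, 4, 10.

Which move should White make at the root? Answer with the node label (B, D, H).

H

C (White): max(5, 15, 11) = 15
B (Black): min(15, 6, 8) = 6
E (White): max(3, 5, 4) = 5
F (White): max(3, 10, 11) = 11
G (White): max(15, 5, 7) = 15
D (Black): min(5, 11, 15) = 5
I (White): max(8, 3, 6) = 8
J (White): max(4, 4, 10) = 10
H (Black): min(8, 10, 7) = 7
Root (White): max(6, 5, 7) = 7
White picks the child with the highest value: H (value 7).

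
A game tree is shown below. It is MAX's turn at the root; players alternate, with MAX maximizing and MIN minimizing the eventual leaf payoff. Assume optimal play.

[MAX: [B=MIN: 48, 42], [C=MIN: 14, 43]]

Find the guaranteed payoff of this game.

B (MIN): min(48, 42) = 42
C (MIN): min(14, 43) = 14
Root (MAX): max(42, 14) = 42

42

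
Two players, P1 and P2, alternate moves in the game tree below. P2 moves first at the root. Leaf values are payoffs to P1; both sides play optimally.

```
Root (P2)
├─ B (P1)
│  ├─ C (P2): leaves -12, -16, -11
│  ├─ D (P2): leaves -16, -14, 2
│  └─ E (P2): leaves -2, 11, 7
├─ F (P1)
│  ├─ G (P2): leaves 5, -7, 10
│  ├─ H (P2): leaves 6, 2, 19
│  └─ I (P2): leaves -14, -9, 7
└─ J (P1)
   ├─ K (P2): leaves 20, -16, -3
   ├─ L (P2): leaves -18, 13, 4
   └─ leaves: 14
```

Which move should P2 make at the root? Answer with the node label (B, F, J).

B

C (P2): min(-12, -16, -11) = -16
D (P2): min(-16, -14, 2) = -16
E (P2): min(-2, 11, 7) = -2
B (P1): max(-16, -16, -2) = -2
G (P2): min(5, -7, 10) = -7
H (P2): min(6, 2, 19) = 2
I (P2): min(-14, -9, 7) = -14
F (P1): max(-7, 2, -14) = 2
K (P2): min(20, -16, -3) = -16
L (P2): min(-18, 13, 4) = -18
J (P1): max(-16, -18, 14) = 14
Root (P2): min(-2, 2, 14) = -2
P2 picks the child with the lowest value: B (value -2).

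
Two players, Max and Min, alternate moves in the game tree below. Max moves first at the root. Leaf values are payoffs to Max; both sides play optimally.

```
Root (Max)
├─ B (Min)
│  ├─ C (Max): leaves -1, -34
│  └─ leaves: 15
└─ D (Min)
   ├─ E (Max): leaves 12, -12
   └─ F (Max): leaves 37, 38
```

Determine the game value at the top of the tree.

C (Max): max(-1, -34) = -1
B (Min): min(-1, 15) = -1
E (Max): max(12, -12) = 12
F (Max): max(37, 38) = 38
D (Min): min(12, 38) = 12
Root (Max): max(-1, 12) = 12

12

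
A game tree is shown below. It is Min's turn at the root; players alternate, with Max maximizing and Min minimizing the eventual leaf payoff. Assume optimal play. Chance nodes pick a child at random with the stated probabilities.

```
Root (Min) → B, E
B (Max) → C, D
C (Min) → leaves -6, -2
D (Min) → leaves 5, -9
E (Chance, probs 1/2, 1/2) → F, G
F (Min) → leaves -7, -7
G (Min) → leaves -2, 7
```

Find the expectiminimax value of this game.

C (Min): min(-6, -2) = -6
D (Min): min(5, -9) = -9
B (Max): max(-6, -9) = -6
F (Min): min(-7, -7) = -7
G (Min): min(-2, 7) = -2
E (Chance): 1/2·-7 + 1/2·-2 = -4.5
Root (Min): min(-6, -4.5) = -6

-6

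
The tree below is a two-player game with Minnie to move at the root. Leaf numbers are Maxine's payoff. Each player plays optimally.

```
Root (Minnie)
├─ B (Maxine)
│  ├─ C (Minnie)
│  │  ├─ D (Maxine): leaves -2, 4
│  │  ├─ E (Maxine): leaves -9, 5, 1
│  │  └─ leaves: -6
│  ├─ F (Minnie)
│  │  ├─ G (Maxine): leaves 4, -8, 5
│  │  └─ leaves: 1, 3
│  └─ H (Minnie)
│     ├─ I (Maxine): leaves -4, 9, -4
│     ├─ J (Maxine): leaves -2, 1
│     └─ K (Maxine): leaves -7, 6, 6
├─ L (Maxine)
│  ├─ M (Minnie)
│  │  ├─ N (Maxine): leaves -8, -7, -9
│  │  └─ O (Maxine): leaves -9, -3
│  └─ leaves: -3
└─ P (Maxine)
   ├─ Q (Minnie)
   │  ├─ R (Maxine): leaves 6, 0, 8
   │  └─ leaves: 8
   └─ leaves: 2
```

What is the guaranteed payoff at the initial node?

D (Maxine): max(-2, 4) = 4
E (Maxine): max(-9, 5, 1) = 5
C (Minnie): min(4, 5, -6) = -6
G (Maxine): max(4, -8, 5) = 5
F (Minnie): min(5, 1, 3) = 1
I (Maxine): max(-4, 9, -4) = 9
J (Maxine): max(-2, 1) = 1
K (Maxine): max(-7, 6, 6) = 6
H (Minnie): min(9, 1, 6) = 1
B (Maxine): max(-6, 1, 1) = 1
N (Maxine): max(-8, -7, -9) = -7
O (Maxine): max(-9, -3) = -3
M (Minnie): min(-7, -3) = -7
L (Maxine): max(-7, -3) = -3
R (Maxine): max(6, 0, 8) = 8
Q (Minnie): min(8, 8) = 8
P (Maxine): max(8, 2) = 8
Root (Minnie): min(1, -3, 8) = -3

-3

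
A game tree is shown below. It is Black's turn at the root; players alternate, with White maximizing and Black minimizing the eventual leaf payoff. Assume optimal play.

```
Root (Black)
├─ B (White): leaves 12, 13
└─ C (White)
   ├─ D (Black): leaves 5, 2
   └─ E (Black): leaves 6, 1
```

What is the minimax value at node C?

D: min(5, 2) = 2
E: min(6, 1) = 1
C: max(2, 1) = 2

2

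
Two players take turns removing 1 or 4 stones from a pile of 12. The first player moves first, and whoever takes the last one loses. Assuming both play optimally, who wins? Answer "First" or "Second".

First

Positions where the player to move wins (W) vs loses (L):
i:   0  1  2  3  4  5  6  7  8  9 10 11 12
     W  L  W  L  W  W  L  W  L  W  W  L  W
Position 12 is W, so the first player wins.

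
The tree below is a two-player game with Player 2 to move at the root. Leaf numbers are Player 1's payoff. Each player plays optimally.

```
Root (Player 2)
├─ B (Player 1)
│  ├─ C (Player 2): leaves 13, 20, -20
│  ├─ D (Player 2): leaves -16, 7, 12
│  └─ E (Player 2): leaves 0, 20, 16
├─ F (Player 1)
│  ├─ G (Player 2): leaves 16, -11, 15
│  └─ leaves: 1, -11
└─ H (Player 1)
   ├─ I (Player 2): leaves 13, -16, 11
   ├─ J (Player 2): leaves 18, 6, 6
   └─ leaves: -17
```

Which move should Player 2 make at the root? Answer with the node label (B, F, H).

B

C (Player 2): min(13, 20, -20) = -20
D (Player 2): min(-16, 7, 12) = -16
E (Player 2): min(0, 20, 16) = 0
B (Player 1): max(-20, -16, 0) = 0
G (Player 2): min(16, -11, 15) = -11
F (Player 1): max(-11, 1, -11) = 1
I (Player 2): min(13, -16, 11) = -16
J (Player 2): min(18, 6, 6) = 6
H (Player 1): max(-16, 6, -17) = 6
Root (Player 2): min(0, 1, 6) = 0
Player 2 picks the child with the lowest value: B (value 0).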